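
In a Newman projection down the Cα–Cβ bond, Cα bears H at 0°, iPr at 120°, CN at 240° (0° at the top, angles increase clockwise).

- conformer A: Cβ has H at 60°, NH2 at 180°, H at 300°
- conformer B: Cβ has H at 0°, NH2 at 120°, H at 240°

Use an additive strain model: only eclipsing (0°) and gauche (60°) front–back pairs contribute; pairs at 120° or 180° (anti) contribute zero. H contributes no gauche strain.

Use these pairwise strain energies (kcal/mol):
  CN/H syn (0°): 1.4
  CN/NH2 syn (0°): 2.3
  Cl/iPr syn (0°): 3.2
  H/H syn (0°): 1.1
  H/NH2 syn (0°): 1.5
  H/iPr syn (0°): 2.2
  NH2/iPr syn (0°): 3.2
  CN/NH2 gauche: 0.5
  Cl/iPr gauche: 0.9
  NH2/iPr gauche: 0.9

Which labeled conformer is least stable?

B

A is staggered. iPr at 120° is gauche with NH2 at 180° (0.9); CN at 240° is gauche with NH2 at 180° (0.5). Total 1.4 kcal/mol.
B is eclipsed. H at 0° is eclipsed with H at 0° (1.1); iPr at 120° is eclipsed with NH2 at 120° (3.2); CN at 240° is eclipsed with H at 240° (1.4). Total 5.7 kcal/mol.
B has the highest total (5.7 kcal/mol).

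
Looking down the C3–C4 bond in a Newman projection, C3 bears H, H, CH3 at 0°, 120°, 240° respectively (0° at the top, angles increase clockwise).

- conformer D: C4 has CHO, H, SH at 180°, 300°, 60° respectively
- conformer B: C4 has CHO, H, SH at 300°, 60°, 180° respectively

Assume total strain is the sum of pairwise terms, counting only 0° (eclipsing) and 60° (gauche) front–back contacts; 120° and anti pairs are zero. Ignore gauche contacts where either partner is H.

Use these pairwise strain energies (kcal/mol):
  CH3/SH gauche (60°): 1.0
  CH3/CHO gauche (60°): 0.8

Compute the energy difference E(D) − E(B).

-1.0 kcal/mol

D (staggered): CH3(240°)/CHO(180°) gauche 0.8 → 0.8 kcal/mol.
B (staggered): CH3(240°)/CHO(300°) gauche 0.8; CH3(240°)/SH(180°) gauche 1.0 → 1.8 kcal/mol.
E(D) − E(B) = 0.8 − 1.8 = -1.0 kcal/mol.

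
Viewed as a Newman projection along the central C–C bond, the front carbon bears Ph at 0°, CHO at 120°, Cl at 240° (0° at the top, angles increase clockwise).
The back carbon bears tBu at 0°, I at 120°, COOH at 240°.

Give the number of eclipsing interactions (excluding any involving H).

Non-H eclipsing pairs: Ph(0°)/tBu(0°); CHO(120°)/I(120°); Cl(240°)/COOH(240°) — 3 interactions.

3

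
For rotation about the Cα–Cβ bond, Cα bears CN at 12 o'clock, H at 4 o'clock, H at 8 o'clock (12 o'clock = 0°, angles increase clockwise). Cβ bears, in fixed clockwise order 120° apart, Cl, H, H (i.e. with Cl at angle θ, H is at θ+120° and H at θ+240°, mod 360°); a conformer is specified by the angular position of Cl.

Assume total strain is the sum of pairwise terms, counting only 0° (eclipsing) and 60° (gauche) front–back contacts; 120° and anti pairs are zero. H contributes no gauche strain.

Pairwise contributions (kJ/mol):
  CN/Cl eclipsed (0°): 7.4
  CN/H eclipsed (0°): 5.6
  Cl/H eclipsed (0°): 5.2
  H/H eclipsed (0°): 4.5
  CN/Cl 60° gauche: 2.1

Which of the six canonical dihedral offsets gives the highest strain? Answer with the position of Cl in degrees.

0°

Cl at 0° (eclipsed): CN(0°)/Cl(0°) eclipsed 7.4; H(120°)/H(120°) eclipsed 4.5; H(240°)/H(240°) eclipsed 4.5 → 16.4 kJ/mol.
Cl at 60° (staggered): CN(0°)/Cl(60°) gauche 2.1 → 2.1 kJ/mol.
Cl at 120° (eclipsed): CN(0°)/H(0°) eclipsed 5.6; H(120°)/Cl(120°) eclipsed 5.2; H(240°)/H(240°) eclipsed 4.5 → 15.3 kJ/mol.
Cl at 180° (staggered): no non-H gauche contacts → 0.0 kJ/mol.
Cl at 240° (eclipsed): CN(0°)/H(0°) eclipsed 5.6; H(120°)/H(120°) eclipsed 4.5; H(240°)/Cl(240°) eclipsed 5.2 → 15.3 kJ/mol.
Cl at 300° (staggered): CN(0°)/Cl(300°) gauche 2.1 → 2.1 kJ/mol.
The maximum (16.4 kJ/mol) occurs with Cl at 0°.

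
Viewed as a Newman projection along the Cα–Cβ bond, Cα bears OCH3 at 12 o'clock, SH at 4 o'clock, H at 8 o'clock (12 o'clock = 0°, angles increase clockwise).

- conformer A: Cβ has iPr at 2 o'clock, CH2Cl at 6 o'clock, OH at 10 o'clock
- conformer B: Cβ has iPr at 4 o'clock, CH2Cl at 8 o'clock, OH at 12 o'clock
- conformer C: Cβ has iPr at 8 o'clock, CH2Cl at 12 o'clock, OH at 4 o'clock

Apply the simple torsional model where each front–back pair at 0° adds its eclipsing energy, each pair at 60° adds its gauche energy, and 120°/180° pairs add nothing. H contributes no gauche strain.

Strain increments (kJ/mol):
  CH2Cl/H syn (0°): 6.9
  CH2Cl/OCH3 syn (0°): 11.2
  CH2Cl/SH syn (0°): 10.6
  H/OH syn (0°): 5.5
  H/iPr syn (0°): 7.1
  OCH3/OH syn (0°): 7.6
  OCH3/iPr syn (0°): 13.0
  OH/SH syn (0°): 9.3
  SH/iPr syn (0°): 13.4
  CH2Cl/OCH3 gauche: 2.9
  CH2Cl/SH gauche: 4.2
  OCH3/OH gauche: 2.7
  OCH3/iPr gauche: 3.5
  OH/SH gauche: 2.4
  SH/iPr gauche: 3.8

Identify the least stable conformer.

A (staggered): OCH3–iPr gauche, OCH3–OH gauche, SH–iPr gauche, SH–CH2Cl gauche; 3.5 + 2.7 + 3.8 + 4.2 = 14.2 kJ/mol.
B (eclipsed): OCH3–OH eclipsed, SH–iPr eclipsed, H–CH2Cl eclipsed; 7.6 + 13.4 + 6.9 = 27.9 kJ/mol.
C (eclipsed): OCH3–CH2Cl eclipsed, SH–OH eclipsed, H–iPr eclipsed; 11.2 + 9.3 + 7.1 = 27.6 kJ/mol.
B has the highest total (27.9 kJ/mol).

B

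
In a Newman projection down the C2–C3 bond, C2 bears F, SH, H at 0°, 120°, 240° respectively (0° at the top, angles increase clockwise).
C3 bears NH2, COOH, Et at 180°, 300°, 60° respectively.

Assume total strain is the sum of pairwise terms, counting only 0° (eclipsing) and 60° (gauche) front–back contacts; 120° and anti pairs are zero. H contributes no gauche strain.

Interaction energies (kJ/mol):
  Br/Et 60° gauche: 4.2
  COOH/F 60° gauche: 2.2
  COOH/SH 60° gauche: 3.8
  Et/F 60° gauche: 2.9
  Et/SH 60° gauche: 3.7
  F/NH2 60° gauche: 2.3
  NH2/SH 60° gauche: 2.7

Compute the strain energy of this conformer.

This conformer is staggered. F at 0° is gauche with COOH at 300° (2.2); F at 0° is gauche with Et at 60° (2.9); SH at 120° is gauche with NH2 at 180° (2.7); SH at 120° is gauche with Et at 60° (3.7). Total 11.5 kJ/mol.

11.5 kJ/mol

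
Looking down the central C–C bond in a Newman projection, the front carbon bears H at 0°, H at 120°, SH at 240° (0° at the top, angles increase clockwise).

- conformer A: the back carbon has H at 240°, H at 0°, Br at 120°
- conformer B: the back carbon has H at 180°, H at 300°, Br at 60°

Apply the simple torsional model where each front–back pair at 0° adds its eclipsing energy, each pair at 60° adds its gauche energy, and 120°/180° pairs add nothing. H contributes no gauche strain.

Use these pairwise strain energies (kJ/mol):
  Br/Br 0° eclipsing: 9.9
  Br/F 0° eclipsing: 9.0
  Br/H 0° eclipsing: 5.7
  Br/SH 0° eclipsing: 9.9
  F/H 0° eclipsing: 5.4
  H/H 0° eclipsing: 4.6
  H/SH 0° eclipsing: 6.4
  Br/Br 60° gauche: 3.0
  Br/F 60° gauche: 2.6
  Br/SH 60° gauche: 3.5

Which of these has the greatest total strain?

A

A (eclipsed): H(0°)/H(0°) eclipsed 4.6; H(120°)/Br(120°) eclipsed 5.7; SH(240°)/H(240°) eclipsed 6.4 → 16.7 kJ/mol.
B (staggered): no non-H gauche contacts → 0.0 kJ/mol.
A has the highest total (16.7 kJ/mol).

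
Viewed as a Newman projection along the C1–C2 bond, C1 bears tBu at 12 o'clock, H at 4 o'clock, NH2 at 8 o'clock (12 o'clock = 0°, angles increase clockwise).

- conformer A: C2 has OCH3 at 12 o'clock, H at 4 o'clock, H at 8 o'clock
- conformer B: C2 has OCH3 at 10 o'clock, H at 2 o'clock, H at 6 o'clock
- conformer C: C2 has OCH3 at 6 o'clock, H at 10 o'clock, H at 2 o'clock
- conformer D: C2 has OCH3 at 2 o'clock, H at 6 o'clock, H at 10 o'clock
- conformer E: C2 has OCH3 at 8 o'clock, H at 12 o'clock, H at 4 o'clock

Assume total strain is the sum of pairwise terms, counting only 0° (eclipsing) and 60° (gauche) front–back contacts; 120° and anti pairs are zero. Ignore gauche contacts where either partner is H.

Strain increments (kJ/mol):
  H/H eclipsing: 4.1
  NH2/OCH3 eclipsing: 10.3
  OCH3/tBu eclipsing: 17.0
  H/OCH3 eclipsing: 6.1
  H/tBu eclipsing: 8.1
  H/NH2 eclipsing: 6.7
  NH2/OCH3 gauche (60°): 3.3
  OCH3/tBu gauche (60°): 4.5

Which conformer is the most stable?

C

A (eclipsed): tBu(0°)/OCH3(0°) eclipsed 17.0; H(120°)/H(120°) eclipsed 4.1; NH2(240°)/H(240°) eclipsed 6.7 → 27.8 kJ/mol.
B (staggered): tBu(0°)/OCH3(300°) gauche 4.5; NH2(240°)/OCH3(300°) gauche 3.3 → 7.8 kJ/mol.
C (staggered): NH2(240°)/OCH3(180°) gauche 3.3 → 3.3 kJ/mol.
D (staggered): tBu(0°)/OCH3(60°) gauche 4.5 → 4.5 kJ/mol.
E (eclipsed): tBu(0°)/H(0°) eclipsed 8.1; H(120°)/H(120°) eclipsed 4.1; NH2(240°)/OCH3(240°) eclipsed 10.3 → 22.5 kJ/mol.
C has the lowest total (3.3 kJ/mol).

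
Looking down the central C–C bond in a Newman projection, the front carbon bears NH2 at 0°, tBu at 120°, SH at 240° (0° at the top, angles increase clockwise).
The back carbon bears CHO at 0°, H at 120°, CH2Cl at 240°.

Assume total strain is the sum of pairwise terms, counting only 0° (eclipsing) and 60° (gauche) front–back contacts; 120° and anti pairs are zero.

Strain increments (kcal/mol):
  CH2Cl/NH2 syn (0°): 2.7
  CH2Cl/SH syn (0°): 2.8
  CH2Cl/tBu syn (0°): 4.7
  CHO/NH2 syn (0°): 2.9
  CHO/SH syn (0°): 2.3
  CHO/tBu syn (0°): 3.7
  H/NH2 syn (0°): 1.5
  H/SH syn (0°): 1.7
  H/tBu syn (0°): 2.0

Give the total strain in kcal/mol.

This conformer (eclipsed): NH2(0°)/CHO(0°) eclipsed 2.9; tBu(120°)/H(120°) eclipsed 2.0; SH(240°)/CH2Cl(240°) eclipsed 2.8 → 7.7 kcal/mol.

7.7 kcal/mol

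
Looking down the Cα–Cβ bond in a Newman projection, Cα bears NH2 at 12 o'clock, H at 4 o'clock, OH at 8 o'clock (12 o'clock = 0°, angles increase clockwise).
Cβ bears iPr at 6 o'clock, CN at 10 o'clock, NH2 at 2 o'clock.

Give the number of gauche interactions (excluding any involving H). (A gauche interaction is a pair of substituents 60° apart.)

Non-H gauche pairs: NH2(0°)/CN(300°); NH2(0°)/NH2(60°); OH(240°)/iPr(180°); OH(240°)/CN(300°) — 4 interactions.

4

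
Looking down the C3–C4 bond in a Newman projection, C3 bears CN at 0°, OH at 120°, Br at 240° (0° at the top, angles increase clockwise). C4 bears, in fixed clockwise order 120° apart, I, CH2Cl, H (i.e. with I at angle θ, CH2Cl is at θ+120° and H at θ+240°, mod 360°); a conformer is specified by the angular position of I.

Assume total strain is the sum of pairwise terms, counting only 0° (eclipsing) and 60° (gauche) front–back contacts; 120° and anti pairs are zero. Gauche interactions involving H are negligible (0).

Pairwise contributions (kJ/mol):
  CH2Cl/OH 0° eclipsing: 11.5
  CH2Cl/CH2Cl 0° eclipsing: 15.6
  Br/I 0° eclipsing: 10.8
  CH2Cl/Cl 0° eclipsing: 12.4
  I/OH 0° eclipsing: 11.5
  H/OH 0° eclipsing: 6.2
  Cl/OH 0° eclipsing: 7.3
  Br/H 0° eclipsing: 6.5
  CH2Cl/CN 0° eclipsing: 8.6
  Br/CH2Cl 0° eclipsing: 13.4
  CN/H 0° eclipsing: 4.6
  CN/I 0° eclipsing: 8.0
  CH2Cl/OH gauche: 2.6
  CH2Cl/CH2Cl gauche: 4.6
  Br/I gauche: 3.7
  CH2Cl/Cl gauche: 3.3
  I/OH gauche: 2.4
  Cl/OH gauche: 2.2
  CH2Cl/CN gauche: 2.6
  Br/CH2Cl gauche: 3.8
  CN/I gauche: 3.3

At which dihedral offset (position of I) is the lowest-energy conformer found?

I at 0° (eclipsed): CN–I eclipsed, OH–CH2Cl eclipsed, Br–H eclipsed; 8.0 + 11.5 + 6.5 = 26.0 kJ/mol.
I at 60° (staggered): CN–I gauche, OH–I gauche, OH–CH2Cl gauche, Br–CH2Cl gauche; 3.3 + 2.4 + 2.6 + 3.8 = 12.1 kJ/mol.
I at 120° (eclipsed): CN–H eclipsed, OH–I eclipsed, Br–CH2Cl eclipsed; 4.6 + 11.5 + 13.4 = 29.5 kJ/mol.
I at 180° (staggered): CN–CH2Cl gauche, OH–I gauche, Br–I gauche, Br–CH2Cl gauche; 2.6 + 2.4 + 3.7 + 3.8 = 12.5 kJ/mol.
I at 240° (eclipsed): CN–CH2Cl eclipsed, OH–H eclipsed, Br–I eclipsed; 8.6 + 6.2 + 10.8 = 25.6 kJ/mol.
I at 300° (staggered): CN–I gauche, CN–CH2Cl gauche, OH–CH2Cl gauche, Br–I gauche; 3.3 + 2.6 + 2.6 + 3.7 = 12.2 kJ/mol.
The minimum (12.1 kJ/mol) occurs with I at 60°.

60°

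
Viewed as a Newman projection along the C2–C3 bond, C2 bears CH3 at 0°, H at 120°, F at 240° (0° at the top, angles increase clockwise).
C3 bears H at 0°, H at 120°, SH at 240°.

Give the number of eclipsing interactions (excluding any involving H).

1

Non-H eclipsing pairs: F(240°)/SH(240°) — 1 interaction.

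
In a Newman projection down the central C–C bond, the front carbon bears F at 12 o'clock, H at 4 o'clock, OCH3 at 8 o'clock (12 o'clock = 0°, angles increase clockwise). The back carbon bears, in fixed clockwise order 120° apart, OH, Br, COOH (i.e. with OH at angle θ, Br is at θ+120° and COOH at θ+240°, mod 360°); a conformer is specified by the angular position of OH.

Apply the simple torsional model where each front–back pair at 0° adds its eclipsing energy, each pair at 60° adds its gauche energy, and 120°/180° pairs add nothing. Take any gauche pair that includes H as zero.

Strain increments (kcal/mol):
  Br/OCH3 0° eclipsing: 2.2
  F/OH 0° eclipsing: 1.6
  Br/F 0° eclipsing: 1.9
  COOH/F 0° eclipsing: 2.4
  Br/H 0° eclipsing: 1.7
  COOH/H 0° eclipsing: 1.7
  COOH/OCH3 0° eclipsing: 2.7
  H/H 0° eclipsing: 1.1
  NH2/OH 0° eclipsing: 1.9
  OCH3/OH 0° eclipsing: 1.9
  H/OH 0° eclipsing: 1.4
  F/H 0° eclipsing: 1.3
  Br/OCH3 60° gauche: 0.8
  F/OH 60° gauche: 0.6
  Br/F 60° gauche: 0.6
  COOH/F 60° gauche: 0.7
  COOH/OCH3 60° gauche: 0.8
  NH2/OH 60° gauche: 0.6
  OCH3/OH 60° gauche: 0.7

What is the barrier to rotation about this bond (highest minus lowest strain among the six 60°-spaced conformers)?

3.3 kcal/mol

OH at 0° is eclipsed. F at 0° is eclipsed with OH at 0° (1.6); H at 120° is eclipsed with Br at 120° (1.7); OCH3 at 240° is eclipsed with COOH at 240° (2.7). Total 6.0 kcal/mol.
OH at 60° is staggered. F at 0° is gauche with OH at 60° (0.6); F at 0° is gauche with COOH at 300° (0.7); OCH3 at 240° is gauche with Br at 180° (0.8); OCH3 at 240° is gauche with COOH at 300° (0.8). Total 2.9 kcal/mol.
OH at 120° is eclipsed. F at 0° is eclipsed with COOH at 0° (2.4); H at 120° is eclipsed with OH at 120° (1.4); OCH3 at 240° is eclipsed with Br at 240° (2.2). Total 6.0 kcal/mol.
OH at 180° is staggered. F at 0° is gauche with Br at 300° (0.6); F at 0° is gauche with COOH at 60° (0.7); OCH3 at 240° is gauche with OH at 180° (0.7); OCH3 at 240° is gauche with Br at 300° (0.8). Total 2.8 kcal/mol.
OH at 240° is eclipsed. F at 0° is eclipsed with Br at 0° (1.9); H at 120° is eclipsed with COOH at 120° (1.7); OCH3 at 240° is eclipsed with OH at 240° (1.9). Total 5.5 kcal/mol.
OH at 300° is staggered. F at 0° is gauche with OH at 300° (0.6); F at 0° is gauche with Br at 60° (0.6); OCH3 at 240° is gauche with OH at 300° (0.7); OCH3 at 240° is gauche with COOH at 180° (0.8). Total 2.7 kcal/mol.
Max at 0° (6.0 kcal/mol), min at 300° (2.7 kcal/mol); barrier = 3.3 kcal/mol.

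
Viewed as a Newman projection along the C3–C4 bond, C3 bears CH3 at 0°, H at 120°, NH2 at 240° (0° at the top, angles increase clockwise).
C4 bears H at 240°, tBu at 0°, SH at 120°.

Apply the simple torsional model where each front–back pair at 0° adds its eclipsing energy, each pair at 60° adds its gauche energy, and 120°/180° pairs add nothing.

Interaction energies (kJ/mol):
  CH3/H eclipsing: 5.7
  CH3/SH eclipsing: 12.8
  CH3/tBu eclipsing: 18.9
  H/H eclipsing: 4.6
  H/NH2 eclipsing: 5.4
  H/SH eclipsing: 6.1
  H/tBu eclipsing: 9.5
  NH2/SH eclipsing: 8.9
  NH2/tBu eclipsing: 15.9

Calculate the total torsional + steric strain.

This conformer is eclipsed. CH3 at 0° is eclipsed with tBu at 0° (18.9); H at 120° is eclipsed with SH at 120° (6.1); NH2 at 240° is eclipsed with H at 240° (5.4). Total 30.4 kJ/mol.

30.4 kJ/mol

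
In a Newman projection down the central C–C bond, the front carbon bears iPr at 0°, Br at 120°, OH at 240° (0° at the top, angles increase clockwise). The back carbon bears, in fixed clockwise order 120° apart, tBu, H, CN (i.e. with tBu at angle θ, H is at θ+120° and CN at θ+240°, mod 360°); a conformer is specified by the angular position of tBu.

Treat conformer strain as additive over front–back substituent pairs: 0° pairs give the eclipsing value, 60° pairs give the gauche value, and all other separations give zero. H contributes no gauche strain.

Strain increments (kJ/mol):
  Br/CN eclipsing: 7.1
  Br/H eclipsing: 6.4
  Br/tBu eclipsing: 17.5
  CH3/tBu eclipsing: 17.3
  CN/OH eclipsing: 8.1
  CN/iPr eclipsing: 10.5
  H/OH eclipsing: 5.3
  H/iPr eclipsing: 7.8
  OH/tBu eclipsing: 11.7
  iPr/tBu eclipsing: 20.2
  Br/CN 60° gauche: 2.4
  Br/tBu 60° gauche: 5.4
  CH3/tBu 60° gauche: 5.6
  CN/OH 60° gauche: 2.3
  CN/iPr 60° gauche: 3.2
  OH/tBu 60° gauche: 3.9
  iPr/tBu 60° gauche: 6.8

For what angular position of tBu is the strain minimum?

180°

tBu at 0° (eclipsed): iPr–tBu eclipsed, Br–H eclipsed, OH–CN eclipsed; 20.2 + 6.4 + 8.1 = 34.7 kJ/mol.
tBu at 60° (staggered): iPr–tBu gauche, iPr–CN gauche, Br–tBu gauche, OH–CN gauche; 6.8 + 3.2 + 5.4 + 2.3 = 17.7 kJ/mol.
tBu at 120° (eclipsed): iPr–CN eclipsed, Br–tBu eclipsed, OH–H eclipsed; 10.5 + 17.5 + 5.3 = 33.3 kJ/mol.
tBu at 180° (staggered): iPr–CN gauche, Br–tBu gauche, Br–CN gauche, OH–tBu gauche; 3.2 + 5.4 + 2.4 + 3.9 = 14.9 kJ/mol.
tBu at 240° (eclipsed): iPr–H eclipsed, Br–CN eclipsed, OH–tBu eclipsed; 7.8 + 7.1 + 11.7 = 26.6 kJ/mol.
tBu at 300° (staggered): iPr–tBu gauche, Br–CN gauche, OH–tBu gauche, OH–CN gauche; 6.8 + 2.4 + 3.9 + 2.3 = 15.4 kJ/mol.
The minimum (14.9 kJ/mol) occurs with tBu at 180°.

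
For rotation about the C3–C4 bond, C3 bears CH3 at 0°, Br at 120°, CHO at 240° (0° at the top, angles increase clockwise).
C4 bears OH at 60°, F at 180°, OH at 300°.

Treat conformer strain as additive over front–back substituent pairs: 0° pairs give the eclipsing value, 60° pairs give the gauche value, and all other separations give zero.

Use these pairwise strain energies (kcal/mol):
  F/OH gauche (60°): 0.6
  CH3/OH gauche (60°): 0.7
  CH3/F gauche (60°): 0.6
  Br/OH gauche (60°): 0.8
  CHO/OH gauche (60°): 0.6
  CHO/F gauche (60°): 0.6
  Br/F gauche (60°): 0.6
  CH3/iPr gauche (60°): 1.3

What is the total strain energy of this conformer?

This conformer (staggered): CH3–OH gauche, CH3–OH gauche, Br–OH gauche, Br–F gauche, CHO–F gauche, CHO–OH gauche; 0.7 + 0.7 + 0.8 + 0.6 + 0.6 + 0.6 = 4.0 kcal/mol.

4.0 kcal/mol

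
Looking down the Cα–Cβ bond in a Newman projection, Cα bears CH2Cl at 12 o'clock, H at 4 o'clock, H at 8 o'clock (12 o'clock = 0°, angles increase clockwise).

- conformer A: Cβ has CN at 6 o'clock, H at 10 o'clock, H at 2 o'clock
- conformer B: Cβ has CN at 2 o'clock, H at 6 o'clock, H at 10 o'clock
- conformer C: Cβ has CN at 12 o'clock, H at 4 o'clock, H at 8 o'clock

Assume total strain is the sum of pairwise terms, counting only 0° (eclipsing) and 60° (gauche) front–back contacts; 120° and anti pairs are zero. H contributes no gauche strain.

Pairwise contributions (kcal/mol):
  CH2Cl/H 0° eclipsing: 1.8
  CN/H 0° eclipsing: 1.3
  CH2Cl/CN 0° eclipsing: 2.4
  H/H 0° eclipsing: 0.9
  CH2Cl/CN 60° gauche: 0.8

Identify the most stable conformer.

A

A (staggered): no non-H gauche contacts → 0.0 kcal/mol.
B (staggered): CH2Cl–CN gauche; 0.8 = 0.8 kcal/mol.
C (eclipsed): CH2Cl–CN eclipsed, H–H eclipsed, H–H eclipsed; 2.4 + 0.9 + 0.9 = 4.2 kcal/mol.
A has the lowest total (0.0 kcal/mol).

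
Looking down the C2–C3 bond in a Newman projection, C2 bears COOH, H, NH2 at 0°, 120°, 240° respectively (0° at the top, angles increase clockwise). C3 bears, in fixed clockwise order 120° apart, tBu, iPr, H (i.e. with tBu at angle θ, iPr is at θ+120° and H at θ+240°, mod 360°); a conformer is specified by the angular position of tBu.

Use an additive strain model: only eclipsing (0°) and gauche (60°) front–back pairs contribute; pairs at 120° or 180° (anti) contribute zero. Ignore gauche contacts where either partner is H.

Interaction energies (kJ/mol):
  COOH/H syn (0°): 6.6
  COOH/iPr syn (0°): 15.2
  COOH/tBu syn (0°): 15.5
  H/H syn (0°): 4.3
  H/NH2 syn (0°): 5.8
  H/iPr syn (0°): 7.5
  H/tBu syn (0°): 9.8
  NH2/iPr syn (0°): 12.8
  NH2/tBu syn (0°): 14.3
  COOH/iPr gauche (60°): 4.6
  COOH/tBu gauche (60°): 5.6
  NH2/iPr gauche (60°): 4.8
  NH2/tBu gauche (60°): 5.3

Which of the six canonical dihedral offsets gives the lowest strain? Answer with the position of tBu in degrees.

tBu at 0° (eclipsed): COOH–tBu eclipsed, H–iPr eclipsed, NH2–H eclipsed; 15.5 + 7.5 + 5.8 = 28.8 kJ/mol.
tBu at 60° (staggered): COOH–tBu gauche, NH2–iPr gauche; 5.6 + 4.8 = 10.4 kJ/mol.
tBu at 120° (eclipsed): COOH–H eclipsed, H–tBu eclipsed, NH2–iPr eclipsed; 6.6 + 9.8 + 12.8 = 29.2 kJ/mol.
tBu at 180° (staggered): COOH–iPr gauche, NH2–tBu gauche, NH2–iPr gauche; 4.6 + 5.3 + 4.8 = 14.7 kJ/mol.
tBu at 240° (eclipsed): COOH–iPr eclipsed, H–H eclipsed, NH2–tBu eclipsed; 15.2 + 4.3 + 14.3 = 33.8 kJ/mol.
tBu at 300° (staggered): COOH–tBu gauche, COOH–iPr gauche, NH2–tBu gauche; 5.6 + 4.6 + 5.3 = 15.5 kJ/mol.
The minimum (10.4 kJ/mol) occurs with tBu at 60°.

60°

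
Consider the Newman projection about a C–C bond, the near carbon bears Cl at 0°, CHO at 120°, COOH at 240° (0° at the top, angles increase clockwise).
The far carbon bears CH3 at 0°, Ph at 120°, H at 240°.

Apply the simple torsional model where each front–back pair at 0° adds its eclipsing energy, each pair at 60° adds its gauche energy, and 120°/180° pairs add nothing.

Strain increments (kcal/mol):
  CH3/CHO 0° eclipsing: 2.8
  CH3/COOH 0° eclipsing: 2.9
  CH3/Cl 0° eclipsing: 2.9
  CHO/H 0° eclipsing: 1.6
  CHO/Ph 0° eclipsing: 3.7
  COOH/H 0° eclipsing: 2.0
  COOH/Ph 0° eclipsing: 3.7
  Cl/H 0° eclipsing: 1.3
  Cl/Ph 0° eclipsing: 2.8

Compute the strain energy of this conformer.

This conformer (eclipsed): Cl(0°)/CH3(0°) eclipsed 2.9; CHO(120°)/Ph(120°) eclipsed 3.7; COOH(240°)/H(240°) eclipsed 2.0 → 8.6 kcal/mol.

8.6 kcal/mol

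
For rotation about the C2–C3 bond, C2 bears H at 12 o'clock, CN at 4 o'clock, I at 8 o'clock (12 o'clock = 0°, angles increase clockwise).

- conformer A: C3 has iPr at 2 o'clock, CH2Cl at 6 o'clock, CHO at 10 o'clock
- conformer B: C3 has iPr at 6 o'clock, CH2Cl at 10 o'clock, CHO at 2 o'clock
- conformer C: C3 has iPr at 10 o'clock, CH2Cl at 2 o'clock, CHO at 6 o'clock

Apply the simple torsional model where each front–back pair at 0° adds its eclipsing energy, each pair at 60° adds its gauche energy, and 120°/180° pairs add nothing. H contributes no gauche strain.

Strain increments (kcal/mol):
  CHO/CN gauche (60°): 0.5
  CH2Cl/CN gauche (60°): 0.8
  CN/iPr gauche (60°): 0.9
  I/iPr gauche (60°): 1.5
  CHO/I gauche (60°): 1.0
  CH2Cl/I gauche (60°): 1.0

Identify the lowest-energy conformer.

A (staggered): CN(120°)/iPr(60°) gauche 0.9; CN(120°)/CH2Cl(180°) gauche 0.8; I(240°)/CH2Cl(180°) gauche 1.0; I(240°)/CHO(300°) gauche 1.0 → 3.7 kcal/mol.
B (staggered): CN(120°)/iPr(180°) gauche 0.9; CN(120°)/CHO(60°) gauche 0.5; I(240°)/iPr(180°) gauche 1.5; I(240°)/CH2Cl(300°) gauche 1.0 → 3.9 kcal/mol.
C (staggered): CN(120°)/CH2Cl(60°) gauche 0.8; CN(120°)/CHO(180°) gauche 0.5; I(240°)/iPr(300°) gauche 1.5; I(240°)/CHO(180°) gauche 1.0 → 3.8 kcal/mol.
A has the lowest total (3.7 kcal/mol).

A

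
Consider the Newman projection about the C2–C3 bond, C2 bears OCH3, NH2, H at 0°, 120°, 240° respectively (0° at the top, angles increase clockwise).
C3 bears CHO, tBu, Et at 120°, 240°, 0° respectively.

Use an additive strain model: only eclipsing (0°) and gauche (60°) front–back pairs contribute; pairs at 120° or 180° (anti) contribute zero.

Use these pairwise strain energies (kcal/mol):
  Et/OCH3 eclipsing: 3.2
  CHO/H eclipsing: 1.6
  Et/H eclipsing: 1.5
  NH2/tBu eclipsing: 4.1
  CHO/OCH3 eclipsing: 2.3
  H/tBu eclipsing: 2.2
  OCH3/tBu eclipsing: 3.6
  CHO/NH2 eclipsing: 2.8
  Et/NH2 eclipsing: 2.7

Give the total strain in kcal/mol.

8.2 kcal/mol

This conformer is eclipsed. OCH3 at 0° is eclipsed with Et at 0° (3.2); NH2 at 120° is eclipsed with CHO at 120° (2.8); H at 240° is eclipsed with tBu at 240° (2.2). Total 8.2 kcal/mol.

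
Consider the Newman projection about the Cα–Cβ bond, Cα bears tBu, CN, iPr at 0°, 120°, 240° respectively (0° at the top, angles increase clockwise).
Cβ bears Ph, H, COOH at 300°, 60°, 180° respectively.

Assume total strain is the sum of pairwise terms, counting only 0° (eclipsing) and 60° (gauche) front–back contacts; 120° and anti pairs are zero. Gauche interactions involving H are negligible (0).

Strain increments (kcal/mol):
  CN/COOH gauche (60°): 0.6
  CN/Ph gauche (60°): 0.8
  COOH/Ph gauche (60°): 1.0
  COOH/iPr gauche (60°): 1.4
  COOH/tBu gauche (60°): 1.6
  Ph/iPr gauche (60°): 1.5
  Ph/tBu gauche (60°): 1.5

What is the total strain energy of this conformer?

5.0 kcal/mol

This conformer (staggered): tBu(0°)/Ph(300°) gauche 1.5; CN(120°)/COOH(180°) gauche 0.6; iPr(240°)/Ph(300°) gauche 1.5; iPr(240°)/COOH(180°) gauche 1.4 → 5.0 kcal/mol.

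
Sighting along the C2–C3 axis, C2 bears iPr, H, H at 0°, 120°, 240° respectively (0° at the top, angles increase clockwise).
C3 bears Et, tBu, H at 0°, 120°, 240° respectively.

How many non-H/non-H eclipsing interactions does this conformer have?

Non-H eclipsing pairs: iPr(0°)/Et(0°) — 1 interaction.

1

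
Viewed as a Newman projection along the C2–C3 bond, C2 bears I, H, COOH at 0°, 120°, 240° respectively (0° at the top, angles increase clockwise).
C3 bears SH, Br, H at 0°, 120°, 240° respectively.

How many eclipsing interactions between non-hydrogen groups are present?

1

Non-H eclipsing pairs: I(0°)/SH(0°) — 1 interaction.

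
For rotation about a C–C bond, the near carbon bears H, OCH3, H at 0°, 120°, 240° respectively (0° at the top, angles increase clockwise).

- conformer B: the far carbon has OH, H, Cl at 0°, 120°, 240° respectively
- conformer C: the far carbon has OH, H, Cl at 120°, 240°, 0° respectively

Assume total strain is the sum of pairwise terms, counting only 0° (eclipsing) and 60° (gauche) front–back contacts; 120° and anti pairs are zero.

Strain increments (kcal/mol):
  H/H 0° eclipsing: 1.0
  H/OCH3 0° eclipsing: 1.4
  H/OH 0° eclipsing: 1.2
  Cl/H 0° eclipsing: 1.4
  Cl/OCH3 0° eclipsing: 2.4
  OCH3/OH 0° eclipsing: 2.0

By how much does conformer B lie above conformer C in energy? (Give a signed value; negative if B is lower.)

B (eclipsed): H(0°)/OH(0°) eclipsed 1.2; OCH3(120°)/H(120°) eclipsed 1.4; H(240°)/Cl(240°) eclipsed 1.4 → 4.0 kcal/mol.
C (eclipsed): H(0°)/Cl(0°) eclipsed 1.4; OCH3(120°)/OH(120°) eclipsed 2.0; H(240°)/H(240°) eclipsed 1.0 → 4.4 kcal/mol.
E(B) − E(C) = 4.0 − 4.4 = -0.4 kcal/mol.

-0.4 kcal/mol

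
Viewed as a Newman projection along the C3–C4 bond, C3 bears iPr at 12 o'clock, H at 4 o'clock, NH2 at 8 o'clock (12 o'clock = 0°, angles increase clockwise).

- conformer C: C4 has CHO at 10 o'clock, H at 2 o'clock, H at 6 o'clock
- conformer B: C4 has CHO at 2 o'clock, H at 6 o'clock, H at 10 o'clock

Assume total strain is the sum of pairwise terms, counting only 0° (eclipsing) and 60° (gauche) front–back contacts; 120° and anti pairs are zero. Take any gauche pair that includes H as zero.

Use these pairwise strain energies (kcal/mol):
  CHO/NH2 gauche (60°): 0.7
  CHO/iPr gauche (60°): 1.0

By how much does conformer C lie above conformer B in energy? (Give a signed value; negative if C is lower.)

+0.7 kcal/mol

C (staggered): iPr–CHO gauche, NH2–CHO gauche; 1.0 + 0.7 = 1.7 kcal/mol.
B (staggered): iPr–CHO gauche; 1.0 = 1.0 kcal/mol.
E(C) − E(B) = 1.7 − 1.0 = +0.7 kcal/mol.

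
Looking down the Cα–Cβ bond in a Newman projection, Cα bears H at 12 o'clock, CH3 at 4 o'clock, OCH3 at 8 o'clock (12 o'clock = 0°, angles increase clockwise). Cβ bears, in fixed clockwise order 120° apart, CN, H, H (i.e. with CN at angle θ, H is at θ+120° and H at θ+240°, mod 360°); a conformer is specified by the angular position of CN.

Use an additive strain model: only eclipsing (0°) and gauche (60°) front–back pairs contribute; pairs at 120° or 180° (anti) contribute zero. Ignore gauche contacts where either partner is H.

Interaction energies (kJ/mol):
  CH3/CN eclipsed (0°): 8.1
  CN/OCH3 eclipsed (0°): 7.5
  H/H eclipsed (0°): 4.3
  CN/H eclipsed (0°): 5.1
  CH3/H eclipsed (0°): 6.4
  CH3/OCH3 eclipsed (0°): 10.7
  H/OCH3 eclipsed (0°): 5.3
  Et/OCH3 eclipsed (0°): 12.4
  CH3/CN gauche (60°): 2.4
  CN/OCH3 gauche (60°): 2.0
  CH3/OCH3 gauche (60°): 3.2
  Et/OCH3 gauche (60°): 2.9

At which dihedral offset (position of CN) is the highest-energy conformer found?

CN at 0° (eclipsed): H–CN eclipsed, CH3–H eclipsed, OCH3–H eclipsed; 5.1 + 6.4 + 5.3 = 16.8 kJ/mol.
CN at 60° (staggered): CH3–CN gauche; 2.4 = 2.4 kJ/mol.
CN at 120° (eclipsed): H–H eclipsed, CH3–CN eclipsed, OCH3–H eclipsed; 4.3 + 8.1 + 5.3 = 17.7 kJ/mol.
CN at 180° (staggered): CH3–CN gauche, OCH3–CN gauche; 2.4 + 2.0 = 4.4 kJ/mol.
CN at 240° (eclipsed): H–H eclipsed, CH3–H eclipsed, OCH3–CN eclipsed; 4.3 + 6.4 + 7.5 = 18.2 kJ/mol.
CN at 300° (staggered): OCH3–CN gauche; 2.0 = 2.0 kJ/mol.
The maximum (18.2 kJ/mol) occurs with CN at 240°.

240°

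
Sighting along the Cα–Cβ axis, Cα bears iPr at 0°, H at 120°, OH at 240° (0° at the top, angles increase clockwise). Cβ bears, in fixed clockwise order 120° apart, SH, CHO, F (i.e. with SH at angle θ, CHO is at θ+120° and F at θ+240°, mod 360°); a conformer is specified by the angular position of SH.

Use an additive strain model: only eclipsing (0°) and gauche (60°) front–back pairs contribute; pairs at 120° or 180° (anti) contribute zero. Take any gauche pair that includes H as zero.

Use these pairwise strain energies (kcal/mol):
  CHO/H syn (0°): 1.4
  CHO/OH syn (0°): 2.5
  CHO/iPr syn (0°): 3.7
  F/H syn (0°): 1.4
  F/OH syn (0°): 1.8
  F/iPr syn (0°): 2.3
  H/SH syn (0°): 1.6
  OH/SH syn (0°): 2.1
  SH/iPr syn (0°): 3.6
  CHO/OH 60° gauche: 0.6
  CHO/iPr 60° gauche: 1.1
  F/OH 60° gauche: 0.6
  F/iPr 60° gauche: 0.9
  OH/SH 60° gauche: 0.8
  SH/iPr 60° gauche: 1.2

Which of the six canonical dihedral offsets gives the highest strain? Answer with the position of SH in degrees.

240°

SH at 0° (eclipsed): iPr–SH eclipsed, H–CHO eclipsed, OH–F eclipsed; 3.6 + 1.4 + 1.8 = 6.8 kcal/mol.
SH at 60° (staggered): iPr–SH gauche, iPr–F gauche, OH–CHO gauche, OH–F gauche; 1.2 + 0.9 + 0.6 + 0.6 = 3.3 kcal/mol.
SH at 120° (eclipsed): iPr–F eclipsed, H–SH eclipsed, OH–CHO eclipsed; 2.3 + 1.6 + 2.5 = 6.4 kcal/mol.
SH at 180° (staggered): iPr–CHO gauche, iPr–F gauche, OH–SH gauche, OH–CHO gauche; 1.1 + 0.9 + 0.8 + 0.6 = 3.4 kcal/mol.
SH at 240° (eclipsed): iPr–CHO eclipsed, H–F eclipsed, OH–SH eclipsed; 3.7 + 1.4 + 2.1 = 7.2 kcal/mol.
SH at 300° (staggered): iPr–SH gauche, iPr–CHO gauche, OH–SH gauche, OH–F gauche; 1.2 + 1.1 + 0.8 + 0.6 = 3.7 kcal/mol.
The maximum (7.2 kcal/mol) occurs with SH at 240°.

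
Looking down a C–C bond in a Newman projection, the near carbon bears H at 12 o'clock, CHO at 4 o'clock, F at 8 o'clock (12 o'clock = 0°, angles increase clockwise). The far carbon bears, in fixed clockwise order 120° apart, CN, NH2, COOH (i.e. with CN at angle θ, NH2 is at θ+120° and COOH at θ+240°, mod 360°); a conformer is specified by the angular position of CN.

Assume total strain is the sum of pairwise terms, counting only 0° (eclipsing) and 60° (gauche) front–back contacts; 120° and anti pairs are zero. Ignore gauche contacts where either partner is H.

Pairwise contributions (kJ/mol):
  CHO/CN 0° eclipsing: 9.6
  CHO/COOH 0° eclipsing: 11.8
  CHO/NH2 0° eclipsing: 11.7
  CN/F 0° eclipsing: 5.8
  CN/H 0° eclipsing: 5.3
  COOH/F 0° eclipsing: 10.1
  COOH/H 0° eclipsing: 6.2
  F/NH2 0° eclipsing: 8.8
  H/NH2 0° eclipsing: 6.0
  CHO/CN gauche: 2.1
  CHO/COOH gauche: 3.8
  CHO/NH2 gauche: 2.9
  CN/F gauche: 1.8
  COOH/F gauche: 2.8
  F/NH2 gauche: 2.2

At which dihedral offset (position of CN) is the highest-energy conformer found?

CN at 0° (eclipsed): H–CN eclipsed, CHO–NH2 eclipsed, F–COOH eclipsed; 5.3 + 11.7 + 10.1 = 27.1 kJ/mol.
CN at 60° (staggered): CHO–CN gauche, CHO–NH2 gauche, F–NH2 gauche, F–COOH gauche; 2.1 + 2.9 + 2.2 + 2.8 = 10.0 kJ/mol.
CN at 120° (eclipsed): H–COOH eclipsed, CHO–CN eclipsed, F–NH2 eclipsed; 6.2 + 9.6 + 8.8 = 24.6 kJ/mol.
CN at 180° (staggered): CHO–CN gauche, CHO–COOH gauche, F–CN gauche, F–NH2 gauche; 2.1 + 3.8 + 1.8 + 2.2 = 9.9 kJ/mol.
CN at 240° (eclipsed): H–NH2 eclipsed, CHO–COOH eclipsed, F–CN eclipsed; 6.0 + 11.8 + 5.8 = 23.6 kJ/mol.
CN at 300° (staggered): CHO–NH2 gauche, CHO–COOH gauche, F–CN gauche, F–COOH gauche; 2.9 + 3.8 + 1.8 + 2.8 = 11.3 kJ/mol.
The maximum (27.1 kJ/mol) occurs with CN at 0°.

0°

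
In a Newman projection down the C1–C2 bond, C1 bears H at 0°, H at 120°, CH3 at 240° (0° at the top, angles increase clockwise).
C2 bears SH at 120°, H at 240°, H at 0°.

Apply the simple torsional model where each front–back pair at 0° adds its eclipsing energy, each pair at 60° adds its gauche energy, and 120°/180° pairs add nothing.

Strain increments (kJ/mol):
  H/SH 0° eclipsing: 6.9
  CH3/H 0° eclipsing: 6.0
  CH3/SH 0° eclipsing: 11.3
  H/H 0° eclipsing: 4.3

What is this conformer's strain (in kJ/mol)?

This conformer (eclipsed): H(0°)/H(0°) eclipsed 4.3; H(120°)/SH(120°) eclipsed 6.9; CH3(240°)/H(240°) eclipsed 6.0 → 17.2 kJ/mol.

17.2 kJ/mol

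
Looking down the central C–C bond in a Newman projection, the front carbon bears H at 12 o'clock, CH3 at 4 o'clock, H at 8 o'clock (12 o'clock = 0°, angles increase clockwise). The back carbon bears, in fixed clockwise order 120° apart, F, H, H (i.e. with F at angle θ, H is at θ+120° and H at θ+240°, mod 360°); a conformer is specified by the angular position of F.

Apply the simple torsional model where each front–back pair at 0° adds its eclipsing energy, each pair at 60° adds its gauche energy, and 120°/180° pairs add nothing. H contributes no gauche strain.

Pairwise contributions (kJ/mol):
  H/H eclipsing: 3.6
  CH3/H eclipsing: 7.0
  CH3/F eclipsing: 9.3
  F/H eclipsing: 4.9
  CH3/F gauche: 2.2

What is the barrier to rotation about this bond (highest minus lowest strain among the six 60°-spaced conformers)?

16.5 kJ/mol

F at 0° (eclipsed): H–F eclipsed, CH3–H eclipsed, H–H eclipsed; 4.9 + 7.0 + 3.6 = 15.5 kJ/mol.
F at 60° (staggered): CH3–F gauche; 2.2 = 2.2 kJ/mol.
F at 120° (eclipsed): H–H eclipsed, CH3–F eclipsed, H–H eclipsed; 3.6 + 9.3 + 3.6 = 16.5 kJ/mol.
F at 180° (staggered): CH3–F gauche; 2.2 = 2.2 kJ/mol.
F at 240° (eclipsed): H–H eclipsed, CH3–H eclipsed, H–F eclipsed; 3.6 + 7.0 + 4.9 = 15.5 kJ/mol.
F at 300° (staggered): no non-H gauche contacts → 0.0 kJ/mol.
Max at 120° (16.5 kJ/mol), min at 300° (0.0 kJ/mol); barrier = 16.5 kJ/mol.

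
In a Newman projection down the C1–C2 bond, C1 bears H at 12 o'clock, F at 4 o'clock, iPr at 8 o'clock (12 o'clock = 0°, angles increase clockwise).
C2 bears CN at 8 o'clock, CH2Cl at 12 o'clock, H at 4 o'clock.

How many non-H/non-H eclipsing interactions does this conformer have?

1

Non-H eclipsing pairs: iPr(240°)/CN(240°) — 1 interaction.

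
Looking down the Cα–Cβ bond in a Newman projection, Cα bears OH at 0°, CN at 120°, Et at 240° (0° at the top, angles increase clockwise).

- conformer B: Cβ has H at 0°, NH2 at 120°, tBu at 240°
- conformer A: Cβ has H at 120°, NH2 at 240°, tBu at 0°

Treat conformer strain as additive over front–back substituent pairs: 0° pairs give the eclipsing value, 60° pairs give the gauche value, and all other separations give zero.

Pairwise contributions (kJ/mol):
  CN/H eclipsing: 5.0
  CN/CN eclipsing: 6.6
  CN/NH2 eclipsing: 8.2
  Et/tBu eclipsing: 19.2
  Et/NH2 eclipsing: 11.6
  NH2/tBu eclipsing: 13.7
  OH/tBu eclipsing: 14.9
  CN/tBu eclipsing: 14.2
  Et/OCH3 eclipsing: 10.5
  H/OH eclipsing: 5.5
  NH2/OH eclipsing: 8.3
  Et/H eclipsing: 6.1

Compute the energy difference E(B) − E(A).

+1.4 kJ/mol

B (eclipsed): OH–H eclipsed, CN–NH2 eclipsed, Et–tBu eclipsed; 5.5 + 8.2 + 19.2 = 32.9 kJ/mol.
A (eclipsed): OH–tBu eclipsed, CN–H eclipsed, Et–NH2 eclipsed; 14.9 + 5.0 + 11.6 = 31.5 kJ/mol.
E(B) − E(A) = 32.9 − 31.5 = +1.4 kJ/mol.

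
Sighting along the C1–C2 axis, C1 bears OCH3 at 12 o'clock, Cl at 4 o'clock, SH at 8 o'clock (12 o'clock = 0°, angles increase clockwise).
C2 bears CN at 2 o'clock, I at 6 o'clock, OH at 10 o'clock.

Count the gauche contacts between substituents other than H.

Non-H gauche pairs: OCH3(0°)/CN(60°); OCH3(0°)/OH(300°); Cl(120°)/CN(60°); Cl(120°)/I(180°); SH(240°)/I(180°); SH(240°)/OH(300°) — 6 interactions.

6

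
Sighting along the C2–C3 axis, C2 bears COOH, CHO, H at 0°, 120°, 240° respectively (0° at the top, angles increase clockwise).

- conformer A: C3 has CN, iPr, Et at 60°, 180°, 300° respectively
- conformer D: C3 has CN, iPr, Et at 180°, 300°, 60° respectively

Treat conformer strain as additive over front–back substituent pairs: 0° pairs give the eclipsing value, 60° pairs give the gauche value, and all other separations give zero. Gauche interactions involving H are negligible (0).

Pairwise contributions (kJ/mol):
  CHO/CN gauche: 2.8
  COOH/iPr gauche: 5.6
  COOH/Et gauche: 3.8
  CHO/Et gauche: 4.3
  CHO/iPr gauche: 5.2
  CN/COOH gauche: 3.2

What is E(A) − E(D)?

A is staggered. COOH at 0° is gauche with CN at 60° (3.2); COOH at 0° is gauche with Et at 300° (3.8); CHO at 120° is gauche with CN at 60° (2.8); CHO at 120° is gauche with iPr at 180° (5.2). Total 15.0 kJ/mol.
D is staggered. COOH at 0° is gauche with iPr at 300° (5.6); COOH at 0° is gauche with Et at 60° (3.8); CHO at 120° is gauche with CN at 180° (2.8); CHO at 120° is gauche with Et at 60° (4.3). Total 16.5 kJ/mol.
E(A) − E(D) = 15.0 − 16.5 = -1.5 kJ/mol.

-1.5 kJ/mol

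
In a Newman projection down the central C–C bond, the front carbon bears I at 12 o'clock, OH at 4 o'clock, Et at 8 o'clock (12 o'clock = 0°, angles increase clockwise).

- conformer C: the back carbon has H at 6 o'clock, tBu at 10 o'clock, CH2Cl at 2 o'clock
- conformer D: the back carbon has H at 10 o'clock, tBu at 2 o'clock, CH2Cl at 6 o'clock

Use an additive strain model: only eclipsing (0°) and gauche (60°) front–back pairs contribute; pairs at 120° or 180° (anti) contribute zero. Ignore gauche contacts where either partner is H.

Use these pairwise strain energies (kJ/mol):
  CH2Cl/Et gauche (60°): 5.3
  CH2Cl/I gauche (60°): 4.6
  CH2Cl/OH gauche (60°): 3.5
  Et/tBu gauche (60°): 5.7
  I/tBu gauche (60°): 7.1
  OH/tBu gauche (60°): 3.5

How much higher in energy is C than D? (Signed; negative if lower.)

+1.5 kJ/mol

C (staggered): I–tBu gauche, I–CH2Cl gauche, OH–CH2Cl gauche, Et–tBu gauche; 7.1 + 4.6 + 3.5 + 5.7 = 20.9 kJ/mol.
D (staggered): I–tBu gauche, OH–tBu gauche, OH–CH2Cl gauche, Et–CH2Cl gauche; 7.1 + 3.5 + 3.5 + 5.3 = 19.4 kJ/mol.
E(C) − E(D) = 20.9 − 19.4 = +1.5 kJ/mol.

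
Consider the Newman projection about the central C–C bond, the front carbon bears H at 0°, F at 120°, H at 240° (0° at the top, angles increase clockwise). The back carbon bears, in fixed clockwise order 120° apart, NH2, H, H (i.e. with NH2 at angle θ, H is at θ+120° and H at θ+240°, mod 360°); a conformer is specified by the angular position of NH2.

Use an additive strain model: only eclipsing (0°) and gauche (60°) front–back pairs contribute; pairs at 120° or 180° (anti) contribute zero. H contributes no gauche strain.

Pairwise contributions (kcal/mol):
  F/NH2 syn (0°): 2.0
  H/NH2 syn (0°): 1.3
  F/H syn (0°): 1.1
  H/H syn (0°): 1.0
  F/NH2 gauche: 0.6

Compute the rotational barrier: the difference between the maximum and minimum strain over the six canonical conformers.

NH2 at 0° (eclipsed): H–NH2 eclipsed, F–H eclipsed, H–H eclipsed; 1.3 + 1.1 + 1.0 = 3.4 kcal/mol.
NH2 at 60° (staggered): F–NH2 gauche; 0.6 = 0.6 kcal/mol.
NH2 at 120° (eclipsed): H–H eclipsed, F–NH2 eclipsed, H–H eclipsed; 1.0 + 2.0 + 1.0 = 4.0 kcal/mol.
NH2 at 180° (staggered): F–NH2 gauche; 0.6 = 0.6 kcal/mol.
NH2 at 240° (eclipsed): H–H eclipsed, F–H eclipsed, H–NH2 eclipsed; 1.0 + 1.1 + 1.3 = 3.4 kcal/mol.
NH2 at 300° (staggered): no non-H gauche contacts → 0.0 kcal/mol.
Max at 120° (4.0 kcal/mol), min at 300° (0.0 kcal/mol); barrier = 4.0 kcal/mol.

4.0 kcal/mol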